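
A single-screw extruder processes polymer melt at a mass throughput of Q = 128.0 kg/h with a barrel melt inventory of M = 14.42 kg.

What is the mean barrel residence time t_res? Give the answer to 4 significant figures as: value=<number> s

value=405.6 s

Throughput in SI: Q_s = 128.0 kg/h ÷ 3600 s/h = 0.0355556 kg/s
Mean residence time: t_res = M/Q_s = 14.42 kg / 0.0355556 kg/s = 405.562 s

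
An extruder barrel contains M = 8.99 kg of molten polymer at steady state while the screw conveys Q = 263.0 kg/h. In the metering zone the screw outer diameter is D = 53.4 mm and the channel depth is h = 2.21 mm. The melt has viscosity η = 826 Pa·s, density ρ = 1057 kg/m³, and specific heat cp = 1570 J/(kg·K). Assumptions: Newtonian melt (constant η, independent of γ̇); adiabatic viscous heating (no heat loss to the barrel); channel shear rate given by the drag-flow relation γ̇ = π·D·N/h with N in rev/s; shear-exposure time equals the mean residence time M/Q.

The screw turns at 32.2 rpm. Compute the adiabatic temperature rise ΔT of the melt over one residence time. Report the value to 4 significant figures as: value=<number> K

value=101.7 K

Convert throughput: Q = 263.0 kg/h = 263.0/3600 = 0.0730556 kg/s
t_res = M / Q_s = 8.99 / 0.0730556 = 123.057 s
Convert to SI: D = 0.0534 m, h = 0.00221 m, N = 32.2/60 = 0.536667 rev/s
γ̇ = π·D·N / h = π · 0.0534 · 0.536667 / 0.00221 = 40.7384 s⁻¹
ΔT = η·γ̇²·t_res / (ρ·cp) = 826 · (40.7384)² · 123.057 / (1057 · 1570) = 101.653 K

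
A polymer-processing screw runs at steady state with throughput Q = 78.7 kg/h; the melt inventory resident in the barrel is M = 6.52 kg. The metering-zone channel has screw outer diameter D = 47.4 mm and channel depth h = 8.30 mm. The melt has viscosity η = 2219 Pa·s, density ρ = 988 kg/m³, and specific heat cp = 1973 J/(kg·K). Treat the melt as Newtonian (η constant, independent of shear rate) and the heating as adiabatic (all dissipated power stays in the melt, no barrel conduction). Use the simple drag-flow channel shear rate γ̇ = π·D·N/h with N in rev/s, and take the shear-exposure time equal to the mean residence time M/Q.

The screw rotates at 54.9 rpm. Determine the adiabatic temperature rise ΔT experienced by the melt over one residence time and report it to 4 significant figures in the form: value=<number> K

Q_s = Q / 3600 = 78.7 / 3600 = 0.0218611 kg/s
t_res = M / Q_s = 6.52 ÷ 0.0218611 = 298.247 s
Convert to SI: D = 0.0474 m, h = 0.0083 m, N = 54.9/60 = 0.915 rev/s
Shear rate: γ̇ = πDN/h = π·0.0474·0.915/0.0083 = 16.4161 s⁻¹
ΔT = η·γ̇²·t_res/(ρ·cp) = [2219 × 16.4161² × 298.247] / [988 × 1973] = 91.4937 K

value=91.49 K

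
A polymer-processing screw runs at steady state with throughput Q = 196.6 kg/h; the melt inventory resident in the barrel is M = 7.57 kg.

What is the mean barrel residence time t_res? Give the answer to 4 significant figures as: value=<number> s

Q_s = Q / 3600 = 196.6 / 3600 = 0.0546111 kg/s
Mean residence time: t_res = M/Q_s = 7.57 kg / 0.0546111 kg/s = 138.616 s

value=138.6 s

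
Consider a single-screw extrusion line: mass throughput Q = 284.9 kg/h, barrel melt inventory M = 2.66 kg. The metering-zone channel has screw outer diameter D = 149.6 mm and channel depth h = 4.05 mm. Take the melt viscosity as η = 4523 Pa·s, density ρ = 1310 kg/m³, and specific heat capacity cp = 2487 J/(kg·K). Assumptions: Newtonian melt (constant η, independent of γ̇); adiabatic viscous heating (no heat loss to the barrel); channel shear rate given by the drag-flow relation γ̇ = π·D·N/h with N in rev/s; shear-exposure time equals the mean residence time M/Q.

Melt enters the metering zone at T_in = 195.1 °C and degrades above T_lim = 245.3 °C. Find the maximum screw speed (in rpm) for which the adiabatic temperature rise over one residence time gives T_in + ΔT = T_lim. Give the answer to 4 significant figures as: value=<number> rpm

value=16.96 rpm

Q_s = Q / 3600 = 284.9 / 3600 = 0.0791389 kg/s
t_res = M / Q_s = 2.66 ÷ 0.0791389 = 33.6118 s
D = 149.6 mm = 0.1496 m;  h = 4.05 mm = 0.00405 m
ΔT_a = T_lim − T_in = 245.3 − 195.1 = 50.2 K
Invert ΔT = ηγ̇²t_res/(ρcp) for γ̇: γ̇_max² = ΔT_a ρ cp / (η t_res) = 50.2·1310·2487 / (4523·33.6118) = 1075.8 s⁻²
Take the square root: γ̇_max = √(1075.8) = 32.7994 s⁻¹
N_max = γ̇_max·h / (π·D) = 32.7994 · 0.00405 / (π · 0.1496) = 0.282644 rev/s = 16.9586 rpm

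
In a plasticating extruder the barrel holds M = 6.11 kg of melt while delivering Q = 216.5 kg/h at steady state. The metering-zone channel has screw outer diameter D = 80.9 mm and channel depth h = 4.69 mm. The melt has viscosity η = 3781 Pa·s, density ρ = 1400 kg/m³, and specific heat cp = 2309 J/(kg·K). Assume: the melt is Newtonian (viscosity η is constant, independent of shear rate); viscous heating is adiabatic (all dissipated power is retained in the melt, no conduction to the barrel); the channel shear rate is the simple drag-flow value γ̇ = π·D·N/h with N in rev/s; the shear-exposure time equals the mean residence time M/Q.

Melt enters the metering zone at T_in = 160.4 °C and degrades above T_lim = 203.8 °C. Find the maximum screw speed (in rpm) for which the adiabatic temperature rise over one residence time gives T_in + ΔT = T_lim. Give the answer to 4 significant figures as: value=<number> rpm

value=21.16 rpm

Throughput in SI: Q_s = 216.5 kg/h ÷ 3600 s/h = 0.0601389 kg/s
t_res = M / Q_s = 6.11 ÷ 0.0601389 = 101.598 s
D = 80.9 mm = 0.0809 m;  h = 4.69 mm = 0.00469 m
ΔT_a = T_lim − T_in = 203.8 − 160.4 = 43.4 K
γ̇_max² = ΔT_a·ρ·cp/(η·t_res) = 43.4·1400·2309/(3781·101.598) = 365.216 s⁻²
Take the square root: γ̇_max = √(365.216) = 19.1106 s⁻¹
N_max = γ̇_max·h / (π·D) = 19.1106 · 0.00469 / (π · 0.0809) = 0.352654 rev/s = 21.1593 rpm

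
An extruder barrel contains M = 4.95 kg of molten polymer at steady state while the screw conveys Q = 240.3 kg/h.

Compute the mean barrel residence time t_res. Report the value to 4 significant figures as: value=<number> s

value=74.16 s

Convert throughput: Q = 240.3 kg/h = 240.3/3600 = 0.06675 kg/s
t_res = M / Q_s = 4.95 ÷ 0.06675 = 74.1573 s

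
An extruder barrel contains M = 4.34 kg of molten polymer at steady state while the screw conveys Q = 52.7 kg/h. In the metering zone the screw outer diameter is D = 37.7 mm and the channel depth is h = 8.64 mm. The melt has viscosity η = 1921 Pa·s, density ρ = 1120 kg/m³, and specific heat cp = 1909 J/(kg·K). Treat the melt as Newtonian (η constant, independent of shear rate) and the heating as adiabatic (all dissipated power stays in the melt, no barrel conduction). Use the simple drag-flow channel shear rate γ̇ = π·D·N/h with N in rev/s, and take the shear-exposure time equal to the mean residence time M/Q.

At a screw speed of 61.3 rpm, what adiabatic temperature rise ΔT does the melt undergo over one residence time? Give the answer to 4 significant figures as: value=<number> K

Convert throughput: Q = 52.7 kg/h = 52.7/3600 = 0.0146389 kg/s
Mean residence time: t_res = M/Q_s = 4.34 kg / 0.0146389 kg/s = 296.471 s
D = 37.7 mm = 0.0377 m;  h = 8.64 mm = 0.00864 m;  N = 61.3 rpm / 60 = 1.02167 rev/s
Shear rate: γ̇ = πDN/h = π·0.0377·1.02167/0.00864 = 14.0051 s⁻¹
ΔT = η·γ̇²·t_res/(ρ·cp) = [1921 × 14.0051² × 296.471] / [1120 × 1909] = 52.2466 K

value=52.25 K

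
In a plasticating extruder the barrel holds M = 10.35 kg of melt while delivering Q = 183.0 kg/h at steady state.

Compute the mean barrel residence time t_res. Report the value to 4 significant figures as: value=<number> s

Q_s = Q / 3600 = 183.0 / 3600 = 0.0508333 kg/s
t_res = M / Q_s = 10.35 ÷ 0.0508333 = 203.607 s

value=203.6 s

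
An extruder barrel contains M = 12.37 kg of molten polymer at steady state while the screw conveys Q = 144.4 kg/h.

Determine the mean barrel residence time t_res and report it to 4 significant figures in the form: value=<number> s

Q_s = Q / 3600 = 144.4 / 3600 = 0.0401111 kg/s
t_res = M / Q_s = 12.37 / 0.0401111 = 308.393 s

value=308.4 s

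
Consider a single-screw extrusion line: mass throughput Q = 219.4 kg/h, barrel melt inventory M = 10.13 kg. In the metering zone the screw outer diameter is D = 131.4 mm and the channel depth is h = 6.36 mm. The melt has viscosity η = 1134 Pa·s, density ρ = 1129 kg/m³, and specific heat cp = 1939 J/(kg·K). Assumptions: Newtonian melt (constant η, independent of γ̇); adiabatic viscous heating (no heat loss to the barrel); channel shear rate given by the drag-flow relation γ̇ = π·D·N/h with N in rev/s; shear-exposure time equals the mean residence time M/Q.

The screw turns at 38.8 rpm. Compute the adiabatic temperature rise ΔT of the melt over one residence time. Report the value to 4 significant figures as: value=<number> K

Convert throughput: Q = 219.4 kg/h = 219.4/3600 = 0.0609444 kg/s
t_res = M / Q_s = 10.13 ÷ 0.0609444 = 166.217 s
Geometry in metres: D = 131.4 mm → 0.1314 m, h = 6.36 mm → 0.00636 m; screw speed N = 38.8 rpm = 0.646667 rev/s
γ̇ = π·D·N / h = π · 0.1314 · 0.646667 / 0.00636 = 41.9729 s⁻¹
Adiabatic rise: ΔT = η γ̇² t_res / (ρ cp) = 1134·(41.9729)²·166.217 / (1129·1939) = 151.689 K

value=151.7 K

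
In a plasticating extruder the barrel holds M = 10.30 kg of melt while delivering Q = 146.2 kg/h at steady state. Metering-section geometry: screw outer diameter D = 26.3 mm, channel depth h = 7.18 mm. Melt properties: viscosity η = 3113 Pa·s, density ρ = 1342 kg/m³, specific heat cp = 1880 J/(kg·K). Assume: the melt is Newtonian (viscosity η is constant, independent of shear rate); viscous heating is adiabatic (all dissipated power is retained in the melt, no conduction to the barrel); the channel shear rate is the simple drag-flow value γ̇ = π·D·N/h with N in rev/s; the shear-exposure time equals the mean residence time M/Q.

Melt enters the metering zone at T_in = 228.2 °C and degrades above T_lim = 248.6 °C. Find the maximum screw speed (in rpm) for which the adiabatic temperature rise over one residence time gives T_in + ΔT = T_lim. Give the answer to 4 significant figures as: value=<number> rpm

value=42.10 rpm

Q_s = Q / 3600 = 146.2 / 3600 = 0.0406111 kg/s
Mean residence time: t_res = M/Q_s = 10.30 kg / 0.0406111 kg/s = 253.625 s
Geometry in SI: D = 26.3 mm → 0.0263 m, h = 7.18 mm → 0.00718 m
ΔT_a = T_lim − T_in = 248.6 °C − 228.2 °C = 20.4 K
Invert ΔT = ηγ̇²t_res/(ρcp) for γ̇: γ̇_max² = ΔT_a ρ cp / (η t_res) = 20.4·1342·1880 / (3113·253.625) = 65.1882 s⁻²
Take the square root: γ̇_max = √(65.1882) = 8.07392 s⁻¹
N_max = γ̇_max h / (πD) = 8.07392·0.00718/(π·0.0263) = 0.701622 rev/s → ×60 = 42.0973 rpm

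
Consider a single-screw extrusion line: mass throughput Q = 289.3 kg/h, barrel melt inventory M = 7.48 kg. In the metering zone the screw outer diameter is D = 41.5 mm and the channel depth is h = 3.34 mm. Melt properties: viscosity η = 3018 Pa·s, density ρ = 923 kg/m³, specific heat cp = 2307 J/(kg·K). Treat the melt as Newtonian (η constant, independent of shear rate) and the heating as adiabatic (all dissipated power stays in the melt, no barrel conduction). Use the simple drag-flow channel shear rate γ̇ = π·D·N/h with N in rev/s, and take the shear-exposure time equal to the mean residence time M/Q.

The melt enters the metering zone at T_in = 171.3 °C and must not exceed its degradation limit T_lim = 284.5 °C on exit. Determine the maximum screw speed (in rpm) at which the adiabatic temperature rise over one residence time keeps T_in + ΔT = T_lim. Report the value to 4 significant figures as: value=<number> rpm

Convert throughput: Q = 289.3 kg/h = 289.3/3600 = 0.0803611 kg/s
Mean residence time: t_res = M/Q_s = 7.48 kg / 0.0803611 kg/s = 93.0798 s
Geometry in SI: D = 41.5 mm → 0.0415 m, h = 3.34 mm → 0.00334 m
ΔT_a = T_lim − T_in = 284.5 − 171.3 = 113.2 K
γ̇_max² = ΔT_a·ρ·cp/(η·t_res) = 113.2·923·2307/(3018·93.0798) = 858.066 s⁻²
Take the square root: γ̇_max = √(858.066) = 29.2928 s⁻¹
N_max = γ̇_max h / (πD) = 29.2928·0.00334/(π·0.0415) = 0.750428 rev/s → ×60 = 45.0257 rpm

value=45.03 rpm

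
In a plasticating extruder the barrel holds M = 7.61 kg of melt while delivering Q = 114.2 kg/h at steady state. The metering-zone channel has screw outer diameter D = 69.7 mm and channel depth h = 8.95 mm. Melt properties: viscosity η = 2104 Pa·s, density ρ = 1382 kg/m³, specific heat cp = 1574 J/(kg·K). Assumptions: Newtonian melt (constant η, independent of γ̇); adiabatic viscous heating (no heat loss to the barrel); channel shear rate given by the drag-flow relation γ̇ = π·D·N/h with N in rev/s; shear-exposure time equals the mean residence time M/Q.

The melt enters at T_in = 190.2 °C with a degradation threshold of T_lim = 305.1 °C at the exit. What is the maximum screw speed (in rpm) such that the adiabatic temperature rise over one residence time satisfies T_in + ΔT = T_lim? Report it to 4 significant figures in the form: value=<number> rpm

value=54.57 rpm

Convert throughput: Q = 114.2 kg/h = 114.2/3600 = 0.0317222 kg/s
t_res = M / Q_s = 7.61 / 0.0317222 = 239.895 s
Geometry in SI: D = 69.7 mm → 0.0697 m, h = 8.95 mm → 0.00895 m
Allowable rise: ΔT_a = T_lim − T_in = 305.1 − 190.2 = 114.9 K
γ̇_max² = ΔT_a·ρ·cp / (η·t_res) = [114.9 × 1382 × 1574] / [2104 × 239.895] = 495.183 s⁻²
γ̇_max = sqrt(495.183) = 22.2527 s⁻¹
Solve γ̇ = πDN/h for N: N_max = γ̇_max·h/(π·D) = 22.2527 × 0.00895 / (π × 0.0697) = 0.909543 rev/s = 54.5726 rpm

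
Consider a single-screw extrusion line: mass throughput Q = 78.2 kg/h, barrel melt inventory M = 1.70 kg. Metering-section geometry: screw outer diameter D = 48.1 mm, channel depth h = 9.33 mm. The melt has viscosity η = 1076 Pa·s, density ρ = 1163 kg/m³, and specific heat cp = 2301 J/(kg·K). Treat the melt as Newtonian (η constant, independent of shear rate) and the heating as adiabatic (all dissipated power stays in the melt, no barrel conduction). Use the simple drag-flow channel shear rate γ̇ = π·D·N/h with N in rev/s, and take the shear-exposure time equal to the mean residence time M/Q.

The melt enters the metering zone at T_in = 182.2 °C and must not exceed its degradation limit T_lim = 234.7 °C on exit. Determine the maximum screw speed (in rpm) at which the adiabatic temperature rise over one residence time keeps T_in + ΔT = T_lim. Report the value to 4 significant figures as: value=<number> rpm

Throughput in SI: Q_s = 78.2 kg/h ÷ 3600 s/h = 0.0217222 kg/s
Mean residence time: t_res = M/Q_s = 1.70 kg / 0.0217222 kg/s = 78.2609 s
Convert to metres: D = 0.0481 m, h = 0.00933 m
Allowable rise: ΔT_a = T_lim − T_in = 234.7 − 182.2 = 52.5 K
Invert ΔT = ηγ̇²t_res/(ρcp) for γ̇: γ̇_max² = ΔT_a ρ cp / (η t_res) = 52.5·1163·2301 / (1076·78.2609) = 1668.39 s⁻²
γ̇_max = sqrt(1668.39) = 40.846 s⁻¹
Solve γ̇ = πDN/h for N: N_max = γ̇_max·h/(π·D) = 40.846 × 0.00933 / (π × 0.0481) = 2.52195 rev/s = 151.317 rpm

value=151.3 rpm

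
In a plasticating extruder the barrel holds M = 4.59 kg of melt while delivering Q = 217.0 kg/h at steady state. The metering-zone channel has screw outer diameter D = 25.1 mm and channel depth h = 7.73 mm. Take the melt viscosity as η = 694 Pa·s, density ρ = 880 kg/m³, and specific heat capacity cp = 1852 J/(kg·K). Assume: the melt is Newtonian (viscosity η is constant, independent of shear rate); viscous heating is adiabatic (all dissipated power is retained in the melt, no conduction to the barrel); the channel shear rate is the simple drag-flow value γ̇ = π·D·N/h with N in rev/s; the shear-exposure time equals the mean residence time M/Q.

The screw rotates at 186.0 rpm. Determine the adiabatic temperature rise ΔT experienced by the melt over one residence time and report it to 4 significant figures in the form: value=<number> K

value=32.43 K

Throughput in SI: Q_s = 217.0 kg/h ÷ 3600 s/h = 0.0602778 kg/s
t_res = M / Q_s = 4.59 ÷ 0.0602778 = 76.1475 s
Geometry in metres: D = 25.1 mm → 0.0251 m, h = 7.73 mm → 0.00773 m; screw speed N = 186.0 rpm = 3.1 rev/s
γ̇ = π D N / h = (π)(0.0251)(3.1) / 0.00773 = 31.6232 s⁻¹
Adiabatic rise: ΔT = η γ̇² t_res / (ρ cp) = 694·(31.6232)²·76.1475 / (880·1852) = 32.4267 K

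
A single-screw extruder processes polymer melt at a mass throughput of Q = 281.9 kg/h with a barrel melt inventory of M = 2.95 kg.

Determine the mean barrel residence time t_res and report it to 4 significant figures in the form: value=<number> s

Q_s = Q / 3600 = 281.9 / 3600 = 0.0783056 kg/s
t_res = M / Q_s = 2.95 ÷ 0.0783056 = 37.6729 s

value=37.67 s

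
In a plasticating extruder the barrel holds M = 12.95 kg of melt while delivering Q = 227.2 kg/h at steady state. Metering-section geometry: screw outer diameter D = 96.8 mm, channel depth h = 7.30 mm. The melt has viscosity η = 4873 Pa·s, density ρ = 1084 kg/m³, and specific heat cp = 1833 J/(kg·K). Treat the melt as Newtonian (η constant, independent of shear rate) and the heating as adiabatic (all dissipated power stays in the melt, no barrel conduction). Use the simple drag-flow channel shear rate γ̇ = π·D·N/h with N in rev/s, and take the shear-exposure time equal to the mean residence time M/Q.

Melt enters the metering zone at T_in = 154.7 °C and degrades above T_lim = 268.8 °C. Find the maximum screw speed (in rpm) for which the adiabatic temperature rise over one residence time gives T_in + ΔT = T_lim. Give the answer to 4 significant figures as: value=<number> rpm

Convert throughput: Q = 227.2 kg/h = 227.2/3600 = 0.0631111 kg/s
t_res = M / Q_s = 12.95 ÷ 0.0631111 = 205.194 s
D = 96.8 mm = 0.0968 m;  h = 7.30 mm = 0.0073 m
Allowable rise: ΔT_a = T_lim − T_in = 268.8 − 154.7 = 114.1 K
Invert ΔT = ηγ̇²t_res/(ρcp) for γ̇: γ̇_max² = ΔT_a ρ cp / (η t_res) = 114.1·1084·1833 / (4873·205.194) = 226.734 s⁻²
Take the square root: γ̇_max = √(226.734) = 15.0577 s⁻¹
N_max = γ̇_max·h / (π·D) = 15.0577 · 0.0073 / (π · 0.0968) = 0.361457 rev/s = 21.6874 rpm

value=21.69 rpm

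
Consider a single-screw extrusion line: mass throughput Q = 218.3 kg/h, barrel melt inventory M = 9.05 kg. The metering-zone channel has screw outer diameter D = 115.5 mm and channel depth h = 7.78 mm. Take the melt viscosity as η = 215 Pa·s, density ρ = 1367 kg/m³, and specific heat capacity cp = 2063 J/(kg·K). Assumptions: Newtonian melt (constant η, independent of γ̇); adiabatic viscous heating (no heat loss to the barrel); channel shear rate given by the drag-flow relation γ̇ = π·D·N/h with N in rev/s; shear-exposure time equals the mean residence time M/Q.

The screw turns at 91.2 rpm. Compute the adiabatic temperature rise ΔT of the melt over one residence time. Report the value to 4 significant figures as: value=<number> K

Convert throughput: Q = 218.3 kg/h = 218.3/3600 = 0.0606389 kg/s
t_res = M / Q_s = 9.05 / 0.0606389 = 149.244 s
D = 115.5 mm = 0.1155 m;  h = 7.78 mm = 0.00778 m;  N = 91.2 rpm / 60 = 1.52 rev/s
γ̇ = π D N / h = (π)(0.1155)(1.52) / 0.00778 = 70.8918 s⁻¹
ΔT = η·γ̇²·t_res / (ρ·cp) = 215 · (70.8918)² · 149.244 / (1367 · 2063) = 57.1821 K

value=57.18 K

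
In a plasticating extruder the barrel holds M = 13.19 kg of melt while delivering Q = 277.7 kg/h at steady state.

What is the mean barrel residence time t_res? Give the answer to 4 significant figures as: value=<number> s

Convert throughput: Q = 277.7 kg/h = 277.7/3600 = 0.0771389 kg/s
t_res = M / Q_s = 13.19 ÷ 0.0771389 = 170.99 s

value=171.0 s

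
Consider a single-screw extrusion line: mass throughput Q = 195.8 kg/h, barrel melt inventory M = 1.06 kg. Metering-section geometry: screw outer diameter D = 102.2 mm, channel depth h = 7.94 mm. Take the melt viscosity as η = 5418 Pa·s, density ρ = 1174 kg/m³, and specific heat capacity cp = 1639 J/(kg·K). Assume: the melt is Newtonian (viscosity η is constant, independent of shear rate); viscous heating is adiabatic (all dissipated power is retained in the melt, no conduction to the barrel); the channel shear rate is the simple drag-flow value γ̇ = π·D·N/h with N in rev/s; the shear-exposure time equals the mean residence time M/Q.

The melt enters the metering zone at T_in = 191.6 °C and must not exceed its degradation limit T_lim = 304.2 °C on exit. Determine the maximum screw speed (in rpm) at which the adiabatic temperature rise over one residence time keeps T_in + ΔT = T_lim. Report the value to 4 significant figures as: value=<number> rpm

Convert throughput: Q = 195.8 kg/h = 195.8/3600 = 0.0543889 kg/s
t_res = M / Q_s = 1.06 / 0.0543889 = 19.4893 s
D = 102.2 mm = 0.1022 m;  h = 7.94 mm = 0.00794 m
ΔT_a = T_lim − T_in = 304.2 °C − 191.6 °C = 112.6 K
γ̇_max² = ΔT_a·ρ·cp / (η·t_res) = [112.6 × 1174 × 1639] / [5418 × 19.4893] = 2051.87 s⁻²
γ̇_max = √2051.87 = 45.2976 s⁻¹
Solve γ̇ = πDN/h for N: N_max = γ̇_max·h/(π·D) = 45.2976 × 0.00794 / (π × 0.1022) = 1.1202 rev/s = 67.2119 rpm

value=67.21 rpm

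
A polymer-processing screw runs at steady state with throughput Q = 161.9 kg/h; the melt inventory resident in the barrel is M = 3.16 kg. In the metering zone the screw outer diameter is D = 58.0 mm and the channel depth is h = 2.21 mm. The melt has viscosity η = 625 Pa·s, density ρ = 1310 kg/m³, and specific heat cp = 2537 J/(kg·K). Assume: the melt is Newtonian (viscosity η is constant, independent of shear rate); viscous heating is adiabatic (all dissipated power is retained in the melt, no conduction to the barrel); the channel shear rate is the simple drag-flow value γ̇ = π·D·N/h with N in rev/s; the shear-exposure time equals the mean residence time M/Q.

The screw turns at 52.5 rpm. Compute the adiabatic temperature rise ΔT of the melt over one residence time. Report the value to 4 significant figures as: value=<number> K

Throughput in SI: Q_s = 161.9 kg/h ÷ 3600 s/h = 0.0449722 kg/s
t_res = M / Q_s = 3.16 / 0.0449722 = 70.2656 s
Geometry in metres: D = 58.0 mm → 0.058 m, h = 2.21 mm → 0.00221 m; screw speed N = 52.5 rpm = 0.875 rev/s
γ̇ = π D N / h = (π)(0.058)(0.875) / 0.00221 = 72.1429 s⁻¹
Adiabatic rise: ΔT = η γ̇² t_res / (ρ cp) = 625·(72.1429)²·70.2656 / (1310·2537) = 68.773 K

value=68.77 K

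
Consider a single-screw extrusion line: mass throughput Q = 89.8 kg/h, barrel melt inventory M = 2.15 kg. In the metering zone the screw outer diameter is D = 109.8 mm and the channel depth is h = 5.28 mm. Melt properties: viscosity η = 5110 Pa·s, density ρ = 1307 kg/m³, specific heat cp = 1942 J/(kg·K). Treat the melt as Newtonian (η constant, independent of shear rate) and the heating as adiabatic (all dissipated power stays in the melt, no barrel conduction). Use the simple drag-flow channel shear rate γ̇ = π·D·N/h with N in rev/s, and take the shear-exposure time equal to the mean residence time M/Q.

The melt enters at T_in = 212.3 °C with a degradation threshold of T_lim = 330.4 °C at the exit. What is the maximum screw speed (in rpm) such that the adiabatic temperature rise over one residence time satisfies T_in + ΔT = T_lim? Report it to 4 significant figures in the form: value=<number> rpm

value=23.96 rpm

Q_s = Q / 3600 = 89.8 / 3600 = 0.0249444 kg/s
t_res = M / Q_s = 2.15 ÷ 0.0249444 = 86.1915 s
Convert to metres: D = 0.1098 m, h = 0.00528 m
ΔT_a = T_lim − T_in = 330.4 − 212.3 = 118.1 K
γ̇_max² = ΔT_a·ρ·cp/(η·t_res) = 118.1·1307·1942/(5110·86.1915) = 680.596 s⁻²
γ̇_max = sqrt(680.596) = 26.0882 s⁻¹
N_max = γ̇_max h / (πD) = 26.0882·0.00528/(π·0.1098) = 0.399325 rev/s → ×60 = 23.9595 rpm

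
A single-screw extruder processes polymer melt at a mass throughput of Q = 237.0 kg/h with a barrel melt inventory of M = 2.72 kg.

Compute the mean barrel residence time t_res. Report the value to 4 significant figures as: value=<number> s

value=41.32 s

Throughput in SI: Q_s = 237.0 kg/h ÷ 3600 s/h = 0.0658333 kg/s
Mean residence time: t_res = M/Q_s = 2.72 kg / 0.0658333 kg/s = 41.3165 s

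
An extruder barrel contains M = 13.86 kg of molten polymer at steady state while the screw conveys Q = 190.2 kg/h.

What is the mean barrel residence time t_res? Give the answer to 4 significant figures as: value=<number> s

Q_s = Q / 3600 = 190.2 / 3600 = 0.0528333 kg/s
t_res = M / Q_s = 13.86 ÷ 0.0528333 = 262.334 s

value=262.3 s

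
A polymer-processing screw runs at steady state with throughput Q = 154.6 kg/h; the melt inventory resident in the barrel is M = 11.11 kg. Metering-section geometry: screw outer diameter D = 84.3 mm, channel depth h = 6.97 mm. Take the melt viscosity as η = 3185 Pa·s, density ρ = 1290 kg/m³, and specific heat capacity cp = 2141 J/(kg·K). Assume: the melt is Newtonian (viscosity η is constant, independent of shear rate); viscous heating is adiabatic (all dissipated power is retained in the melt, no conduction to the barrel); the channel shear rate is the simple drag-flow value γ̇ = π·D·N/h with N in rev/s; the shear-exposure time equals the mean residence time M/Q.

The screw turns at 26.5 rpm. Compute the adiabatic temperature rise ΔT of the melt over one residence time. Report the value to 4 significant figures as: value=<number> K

Convert throughput: Q = 154.6 kg/h = 154.6/3600 = 0.0429444 kg/s
t_res = M / Q_s = 11.11 ÷ 0.0429444 = 258.706 s
D = 84.3 mm = 0.0843 m;  h = 6.97 mm = 0.00697 m;  N = 26.5 rpm / 60 = 0.441667 rev/s
γ̇ = π D N / h = (π)(0.0843)(0.441667) / 0.00697 = 16.7818 s⁻¹
ΔT = η·γ̇²·t_res/(ρ·cp) = [3185 × 16.7818² × 258.706] / [1290 × 2141] = 84.0212 K

value=84.02 K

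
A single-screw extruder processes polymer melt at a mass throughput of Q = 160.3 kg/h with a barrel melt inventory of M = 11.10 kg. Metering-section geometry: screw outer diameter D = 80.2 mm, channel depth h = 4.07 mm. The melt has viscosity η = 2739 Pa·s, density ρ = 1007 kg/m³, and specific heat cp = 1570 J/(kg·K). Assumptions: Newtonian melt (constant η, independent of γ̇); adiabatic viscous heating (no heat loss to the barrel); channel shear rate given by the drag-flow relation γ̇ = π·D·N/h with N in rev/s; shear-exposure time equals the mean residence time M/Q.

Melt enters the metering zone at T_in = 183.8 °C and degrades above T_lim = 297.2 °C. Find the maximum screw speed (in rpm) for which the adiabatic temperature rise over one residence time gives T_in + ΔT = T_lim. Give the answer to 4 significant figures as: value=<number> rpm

value=15.71 rpm

Throughput in SI: Q_s = 160.3 kg/h ÷ 3600 s/h = 0.0445278 kg/s
Mean residence time: t_res = M/Q_s = 11.10 kg / 0.0445278 kg/s = 249.283 s
Convert to metres: D = 0.0802 m, h = 0.00407 m
ΔT_a = T_lim − T_in = 297.2 − 183.8 = 113.4 K
γ̇_max² = ΔT_a·ρ·cp / (η·t_res) = [113.4 × 1007 × 1570] / [2739 × 249.283] = 262.578 s⁻²
γ̇_max = sqrt(262.578) = 16.2043 s⁻¹
Solve γ̇ = πDN/h for N: N_max = γ̇_max·h/(π·D) = 16.2043 × 0.00407 / (π × 0.0802) = 0.261758 rev/s = 15.7055 rpm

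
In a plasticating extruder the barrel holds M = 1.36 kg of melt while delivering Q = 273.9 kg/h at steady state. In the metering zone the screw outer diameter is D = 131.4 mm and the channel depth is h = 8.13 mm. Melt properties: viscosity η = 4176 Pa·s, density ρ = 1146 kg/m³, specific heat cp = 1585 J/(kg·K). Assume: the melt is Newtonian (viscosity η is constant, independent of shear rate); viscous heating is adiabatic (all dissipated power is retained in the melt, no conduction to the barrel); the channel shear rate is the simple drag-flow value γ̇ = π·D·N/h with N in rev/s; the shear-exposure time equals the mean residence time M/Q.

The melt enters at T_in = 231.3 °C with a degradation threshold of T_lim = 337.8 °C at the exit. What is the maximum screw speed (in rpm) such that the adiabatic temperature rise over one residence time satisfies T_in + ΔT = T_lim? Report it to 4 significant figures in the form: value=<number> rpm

value=60.16 rpm

Convert throughput: Q = 273.9 kg/h = 273.9/3600 = 0.0760833 kg/s
t_res = M / Q_s = 1.36 / 0.0760833 = 17.8751 s
Geometry in SI: D = 131.4 mm → 0.1314 m, h = 8.13 mm → 0.00813 m
ΔT_a = T_lim − T_in = 337.8 °C − 231.3 °C = 106.5 K
Invert ΔT = ηγ̇²t_res/(ρcp) for γ̇: γ̇_max² = ΔT_a ρ cp / (η t_res) = 106.5·1146·1585 / (4176·17.8751) = 2591.51 s⁻²
Take the square root: γ̇_max = √(2591.51) = 50.9069 s⁻¹
Solve γ̇ = πDN/h for N: N_max = γ̇_max·h/(π·D) = 50.9069 × 0.00813 / (π × 0.1314) = 1.00259 rev/s = 60.1552 rpm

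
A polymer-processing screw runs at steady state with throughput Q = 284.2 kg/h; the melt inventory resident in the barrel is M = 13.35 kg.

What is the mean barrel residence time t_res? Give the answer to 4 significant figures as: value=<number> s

value=169.1 s

Throughput in SI: Q_s = 284.2 kg/h ÷ 3600 s/h = 0.0789444 kg/s
Mean residence time: t_res = M/Q_s = 13.35 kg / 0.0789444 kg/s = 169.106 s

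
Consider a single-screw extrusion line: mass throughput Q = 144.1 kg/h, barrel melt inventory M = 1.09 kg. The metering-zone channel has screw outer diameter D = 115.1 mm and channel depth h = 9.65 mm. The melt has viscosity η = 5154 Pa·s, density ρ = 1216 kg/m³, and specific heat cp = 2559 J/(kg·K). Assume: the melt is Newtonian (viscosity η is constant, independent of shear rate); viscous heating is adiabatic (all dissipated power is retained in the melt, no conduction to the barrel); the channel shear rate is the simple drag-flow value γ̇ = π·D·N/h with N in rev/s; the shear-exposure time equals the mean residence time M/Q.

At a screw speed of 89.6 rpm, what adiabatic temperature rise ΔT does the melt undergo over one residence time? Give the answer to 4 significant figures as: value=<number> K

value=141.2 K

Convert throughput: Q = 144.1 kg/h = 144.1/3600 = 0.0400278 kg/s
Mean residence time: t_res = M/Q_s = 1.09 kg / 0.0400278 kg/s = 27.2311 s
D = 115.1 mm = 0.1151 m;  h = 9.65 mm = 0.00965 m;  N = 89.6 rpm / 60 = 1.49333 rev/s
γ̇ = π D N / h = (π)(0.1151)(1.49333) / 0.00965 = 55.957 s⁻¹
ΔT = η·γ̇²·t_res / (ρ·cp) = 5154 · (55.957)² · 27.2311 / (1216 · 2559) = 141.226 K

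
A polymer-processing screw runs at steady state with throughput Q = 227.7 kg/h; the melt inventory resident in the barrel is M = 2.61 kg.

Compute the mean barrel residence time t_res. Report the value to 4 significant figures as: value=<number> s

value=41.26 s

Q_s = Q / 3600 = 227.7 / 3600 = 0.06325 kg/s
Mean residence time: t_res = M/Q_s = 2.61 kg / 0.06325 kg/s = 41.2648 s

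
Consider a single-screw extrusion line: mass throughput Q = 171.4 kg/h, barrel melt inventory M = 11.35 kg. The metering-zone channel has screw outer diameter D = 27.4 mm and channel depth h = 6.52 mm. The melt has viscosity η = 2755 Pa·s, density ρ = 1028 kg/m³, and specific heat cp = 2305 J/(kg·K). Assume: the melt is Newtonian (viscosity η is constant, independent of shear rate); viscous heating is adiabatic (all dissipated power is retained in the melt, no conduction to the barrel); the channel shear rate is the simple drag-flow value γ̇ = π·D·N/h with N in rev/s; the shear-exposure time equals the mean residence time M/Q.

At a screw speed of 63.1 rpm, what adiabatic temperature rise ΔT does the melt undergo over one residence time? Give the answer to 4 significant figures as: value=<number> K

Convert throughput: Q = 171.4 kg/h = 171.4/3600 = 0.0476111 kg/s
t_res = M / Q_s = 11.35 ÷ 0.0476111 = 238.39 s
D = 27.4 mm = 0.0274 m;  h = 6.52 mm = 0.00652 m;  N = 63.1 rpm / 60 = 1.05167 rev/s
γ̇ = π D N / h = (π)(0.0274)(1.05167) / 0.00652 = 13.8845 s⁻¹
ΔT = η·γ̇²·t_res / (ρ·cp) = 2755 · (13.8845)² · 238.39 / (1028 · 2305) = 53.4327 K

value=53.43 K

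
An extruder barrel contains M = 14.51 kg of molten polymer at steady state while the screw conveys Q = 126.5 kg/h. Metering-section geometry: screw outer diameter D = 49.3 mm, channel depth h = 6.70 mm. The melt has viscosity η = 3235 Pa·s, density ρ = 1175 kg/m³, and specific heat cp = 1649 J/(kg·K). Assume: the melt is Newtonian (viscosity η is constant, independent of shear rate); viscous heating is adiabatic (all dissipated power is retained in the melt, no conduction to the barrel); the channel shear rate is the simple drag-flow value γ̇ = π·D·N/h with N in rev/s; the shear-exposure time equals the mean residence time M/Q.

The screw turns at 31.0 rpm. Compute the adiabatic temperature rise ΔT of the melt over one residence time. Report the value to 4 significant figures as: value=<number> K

value=98.35 K

Q_s = Q / 3600 = 126.5 / 3600 = 0.0351389 kg/s
t_res = M / Q_s = 14.51 / 0.0351389 = 412.933 s
Geometry in metres: D = 49.3 mm → 0.0493 m, h = 6.70 mm → 0.0067 m; screw speed N = 31.0 rpm = 0.516667 rev/s
γ̇ = π·D·N / h = π · 0.0493 · 0.516667 / 0.0067 = 11.9435 s⁻¹
Adiabatic rise: ΔT = η γ̇² t_res / (ρ cp) = 3235·(11.9435)²·412.933 / (1175·1649) = 98.3468 K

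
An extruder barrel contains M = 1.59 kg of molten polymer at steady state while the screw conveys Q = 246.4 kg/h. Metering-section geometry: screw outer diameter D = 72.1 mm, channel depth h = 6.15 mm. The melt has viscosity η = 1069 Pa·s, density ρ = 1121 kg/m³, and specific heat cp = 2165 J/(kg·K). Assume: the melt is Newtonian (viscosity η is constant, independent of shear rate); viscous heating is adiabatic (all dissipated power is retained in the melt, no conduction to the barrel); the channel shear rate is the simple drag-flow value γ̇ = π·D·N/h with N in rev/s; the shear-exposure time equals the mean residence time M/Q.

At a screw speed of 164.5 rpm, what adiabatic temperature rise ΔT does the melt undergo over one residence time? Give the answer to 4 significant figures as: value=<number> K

Throughput in SI: Q_s = 246.4 kg/h ÷ 3600 s/h = 0.0684444 kg/s
t_res = M / Q_s = 1.59 / 0.0684444 = 23.2305 s
D = 72.1 mm = 0.0721 m;  h = 6.15 mm = 0.00615 m;  N = 164.5 rpm / 60 = 2.74167 rev/s
γ̇ = π·D·N / h = π · 0.0721 · 2.74167 / 0.00615 = 100.978 s⁻¹
Adiabatic rise: ΔT = η γ̇² t_res / (ρ cp) = 1069·(100.978)²·23.2305 / (1121·2165) = 104.333 K

value=104.3 K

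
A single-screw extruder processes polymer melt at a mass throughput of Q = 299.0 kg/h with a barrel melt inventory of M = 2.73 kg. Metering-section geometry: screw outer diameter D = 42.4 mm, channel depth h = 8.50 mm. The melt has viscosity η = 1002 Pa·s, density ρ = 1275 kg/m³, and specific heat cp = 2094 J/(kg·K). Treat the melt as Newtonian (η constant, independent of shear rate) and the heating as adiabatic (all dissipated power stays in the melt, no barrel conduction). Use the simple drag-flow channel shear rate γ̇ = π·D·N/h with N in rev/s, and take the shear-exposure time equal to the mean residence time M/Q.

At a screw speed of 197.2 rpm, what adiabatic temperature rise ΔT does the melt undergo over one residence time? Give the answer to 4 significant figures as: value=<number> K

Q_s = Q / 3600 = 299.0 / 3600 = 0.0830556 kg/s
t_res = M / Q_s = 2.73 / 0.0830556 = 32.8696 s
Geometry in metres: D = 42.4 mm → 0.0424 m, h = 8.50 mm → 0.0085 m; screw speed N = 197.2 rpm = 3.28667 rev/s
γ̇ = π·D·N / h = π · 0.0424 · 3.28667 / 0.0085 = 51.5054 s⁻¹
Adiabatic rise: ΔT = η γ̇² t_res / (ρ cp) = 1002·(51.5054)²·32.8696 / (1275·2094) = 32.725 K

value=32.73 K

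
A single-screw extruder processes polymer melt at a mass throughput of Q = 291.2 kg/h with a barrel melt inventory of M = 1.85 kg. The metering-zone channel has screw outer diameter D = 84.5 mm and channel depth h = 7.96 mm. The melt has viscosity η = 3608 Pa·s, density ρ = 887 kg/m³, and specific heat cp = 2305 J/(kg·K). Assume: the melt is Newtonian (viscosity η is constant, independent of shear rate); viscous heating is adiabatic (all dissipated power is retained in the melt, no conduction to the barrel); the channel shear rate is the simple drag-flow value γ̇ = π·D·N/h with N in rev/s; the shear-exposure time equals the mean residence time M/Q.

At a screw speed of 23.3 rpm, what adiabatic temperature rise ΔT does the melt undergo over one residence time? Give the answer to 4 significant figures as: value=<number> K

Convert throughput: Q = 291.2 kg/h = 291.2/3600 = 0.0808889 kg/s
Mean residence time: t_res = M/Q_s = 1.85 kg / 0.0808889 kg/s = 22.8709 s
Convert to SI: D = 0.0845 m, h = 0.00796 m, N = 23.3/60 = 0.388333 rev/s
Shear rate: γ̇ = πDN/h = π·0.0845·0.388333/0.00796 = 12.9508 s⁻¹
ΔT = η·γ̇²·t_res / (ρ·cp) = 3608 · (12.9508)² · 22.8709 / (887 · 2305) = 6.76942 K

value=6.769 K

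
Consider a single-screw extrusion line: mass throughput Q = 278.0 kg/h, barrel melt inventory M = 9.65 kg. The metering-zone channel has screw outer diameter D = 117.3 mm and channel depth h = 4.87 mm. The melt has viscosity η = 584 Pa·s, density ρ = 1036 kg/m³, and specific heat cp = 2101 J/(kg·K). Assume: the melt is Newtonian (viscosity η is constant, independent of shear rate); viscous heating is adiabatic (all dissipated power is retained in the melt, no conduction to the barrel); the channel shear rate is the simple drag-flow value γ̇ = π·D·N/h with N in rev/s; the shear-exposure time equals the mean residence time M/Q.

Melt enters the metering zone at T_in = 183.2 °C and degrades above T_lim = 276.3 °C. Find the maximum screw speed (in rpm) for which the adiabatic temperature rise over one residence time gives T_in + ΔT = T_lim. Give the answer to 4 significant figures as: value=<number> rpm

Convert throughput: Q = 278.0 kg/h = 278.0/3600 = 0.0772222 kg/s
t_res = M / Q_s = 9.65 ÷ 0.0772222 = 124.964 s
Convert to metres: D = 0.1173 m, h = 0.00487 m
Allowable rise: ΔT_a = T_lim − T_in = 276.3 − 183.2 = 93.1 K
γ̇_max² = ΔT_a·ρ·cp/(η·t_res) = 93.1·1036·2101/(584·124.964) = 2776.76 s⁻²
γ̇_max = sqrt(2776.76) = 52.6949 s⁻¹
N_max = γ̇_max h / (πD) = 52.6949·0.00487/(π·0.1173) = 0.696386 rev/s → ×60 = 41.7831 rpm

value=41.78 rpm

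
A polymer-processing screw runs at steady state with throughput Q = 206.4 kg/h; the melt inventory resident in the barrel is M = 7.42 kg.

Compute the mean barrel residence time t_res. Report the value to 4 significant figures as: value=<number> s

value=129.4 s

Throughput in SI: Q_s = 206.4 kg/h ÷ 3600 s/h = 0.0573333 kg/s
t_res = M / Q_s = 7.42 / 0.0573333 = 129.419 s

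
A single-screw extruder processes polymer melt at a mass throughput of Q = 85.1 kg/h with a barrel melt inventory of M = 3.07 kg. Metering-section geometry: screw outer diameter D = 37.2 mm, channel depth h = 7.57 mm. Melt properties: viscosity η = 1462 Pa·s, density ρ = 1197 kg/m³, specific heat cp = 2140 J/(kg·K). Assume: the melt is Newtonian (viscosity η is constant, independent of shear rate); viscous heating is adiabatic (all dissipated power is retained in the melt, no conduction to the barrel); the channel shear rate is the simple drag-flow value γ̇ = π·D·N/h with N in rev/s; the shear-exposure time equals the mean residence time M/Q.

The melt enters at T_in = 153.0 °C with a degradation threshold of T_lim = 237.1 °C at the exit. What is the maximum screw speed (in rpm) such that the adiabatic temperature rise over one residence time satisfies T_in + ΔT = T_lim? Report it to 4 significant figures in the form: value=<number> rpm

value=130.9 rpm

Throughput in SI: Q_s = 85.1 kg/h ÷ 3600 s/h = 0.0236389 kg/s
t_res = M / Q_s = 3.07 ÷ 0.0236389 = 129.871 s
Convert to metres: D = 0.0372 m, h = 0.00757 m
Allowable rise: ΔT_a = T_lim − T_in = 237.1 − 153.0 = 84.1 K
γ̇_max² = ΔT_a·ρ·cp/(η·t_res) = 84.1·1197·2140/(1462·129.871) = 1134.61 s⁻²
γ̇_max = √1134.61 = 33.6839 s⁻¹
Solve γ̇ = πDN/h for N: N_max = γ̇_max·h/(π·D) = 33.6839 × 0.00757 / (π × 0.0372) = 2.18185 rev/s = 130.911 rpm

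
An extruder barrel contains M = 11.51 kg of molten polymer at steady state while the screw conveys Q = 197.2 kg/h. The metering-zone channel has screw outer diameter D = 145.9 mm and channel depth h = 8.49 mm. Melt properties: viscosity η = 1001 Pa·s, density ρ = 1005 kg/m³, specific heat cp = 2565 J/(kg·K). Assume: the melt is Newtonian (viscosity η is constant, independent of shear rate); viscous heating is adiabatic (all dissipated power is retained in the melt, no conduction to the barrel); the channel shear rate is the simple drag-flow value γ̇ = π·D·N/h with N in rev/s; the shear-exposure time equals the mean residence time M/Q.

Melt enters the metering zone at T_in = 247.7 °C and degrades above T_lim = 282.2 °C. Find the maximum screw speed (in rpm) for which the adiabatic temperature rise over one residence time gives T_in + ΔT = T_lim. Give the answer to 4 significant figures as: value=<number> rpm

value=22.85 rpm

Convert throughput: Q = 197.2 kg/h = 197.2/3600 = 0.0547778 kg/s
t_res = M / Q_s = 11.51 ÷ 0.0547778 = 210.122 s
D = 145.9 mm = 0.1459 m;  h = 8.49 mm = 0.00849 m
ΔT_a = T_lim − T_in = 282.2 − 247.7 = 34.5 K
Invert ΔT = ηγ̇²t_res/(ρcp) for γ̇: γ̇_max² = ΔT_a ρ cp / (η t_res) = 34.5·1005·2565 / (1001·210.122) = 422.832 s⁻²
γ̇_max = √422.832 = 20.5629 s⁻¹
N_max = γ̇_max·h / (π·D) = 20.5629 · 0.00849 / (π · 0.1459) = 0.380878 rev/s = 22.8527 rpm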